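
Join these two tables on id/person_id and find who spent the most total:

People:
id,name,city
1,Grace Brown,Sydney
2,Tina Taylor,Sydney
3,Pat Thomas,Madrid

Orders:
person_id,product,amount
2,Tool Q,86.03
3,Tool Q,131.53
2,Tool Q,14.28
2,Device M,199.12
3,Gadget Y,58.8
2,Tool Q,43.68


Join on: people.id = orders.person_id

Joined rows:
  Tina Taylor (Sydney) bought Tool Q for $86.03
  Pat Thomas (Madrid) bought Tool Q for $131.53
  Tina Taylor (Sydney) bought Tool Q for $14.28
  Tina Taylor (Sydney) bought Device M for $199.12
  Pat Thomas (Madrid) bought Gadget Y for $58.8
  Tina Taylor (Sydney) bought Tool Q for $43.68

Total per person:
  Tina Taylor: $343.11
  Pat Thomas: $190.33

Top spender: Tina Taylor ($343.11)

Tina Taylor ($343.11)


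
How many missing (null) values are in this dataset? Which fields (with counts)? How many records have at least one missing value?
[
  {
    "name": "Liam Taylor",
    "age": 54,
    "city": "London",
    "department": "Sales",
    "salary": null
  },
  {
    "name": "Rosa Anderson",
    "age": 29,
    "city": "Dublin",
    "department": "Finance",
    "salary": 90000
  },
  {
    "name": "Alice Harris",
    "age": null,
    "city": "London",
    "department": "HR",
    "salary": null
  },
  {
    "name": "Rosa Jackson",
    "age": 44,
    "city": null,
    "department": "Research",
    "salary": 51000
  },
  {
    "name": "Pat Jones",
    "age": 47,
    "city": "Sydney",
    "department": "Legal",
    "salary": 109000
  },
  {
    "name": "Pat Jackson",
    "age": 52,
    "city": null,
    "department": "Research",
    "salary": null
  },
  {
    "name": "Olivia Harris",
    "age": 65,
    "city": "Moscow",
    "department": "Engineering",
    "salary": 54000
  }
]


Checking for missing (null) values in 7 records:

  Liam Taylor: salary
  Rosa Anderson: complete
  Alice Harris: age, salary
  Rosa Jackson: city
  Pat Jones: complete
  Pat Jackson: city, salary
  Olivia Harris: complete

Per field:
  name: 0 missing
  age: 1 missing
  city: 2 missing
  department: 0 missing
  salary: 3 missing

Total missing values: 6
Records with any missing: 4

6 missing values (age: 1, city: 2, salary: 3); 4 incomplete records


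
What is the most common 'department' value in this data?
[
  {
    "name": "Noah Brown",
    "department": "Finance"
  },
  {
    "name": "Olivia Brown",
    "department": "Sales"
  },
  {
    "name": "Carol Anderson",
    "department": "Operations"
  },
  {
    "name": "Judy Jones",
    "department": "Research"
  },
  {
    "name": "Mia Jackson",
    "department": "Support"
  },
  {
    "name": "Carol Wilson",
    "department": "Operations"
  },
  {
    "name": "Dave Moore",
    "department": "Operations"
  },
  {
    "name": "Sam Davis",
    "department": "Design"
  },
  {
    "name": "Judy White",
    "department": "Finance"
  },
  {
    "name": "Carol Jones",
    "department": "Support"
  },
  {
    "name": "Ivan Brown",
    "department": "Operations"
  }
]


Counting 'department' values across 11 records:

  Operations: 4 ####
  Finance: 2 ##
  Support: 2 ##
  Sales: 1 #
  Research: 1 #
  Design: 1 #

Most common: Operations (4 times)

Operations (4 times)


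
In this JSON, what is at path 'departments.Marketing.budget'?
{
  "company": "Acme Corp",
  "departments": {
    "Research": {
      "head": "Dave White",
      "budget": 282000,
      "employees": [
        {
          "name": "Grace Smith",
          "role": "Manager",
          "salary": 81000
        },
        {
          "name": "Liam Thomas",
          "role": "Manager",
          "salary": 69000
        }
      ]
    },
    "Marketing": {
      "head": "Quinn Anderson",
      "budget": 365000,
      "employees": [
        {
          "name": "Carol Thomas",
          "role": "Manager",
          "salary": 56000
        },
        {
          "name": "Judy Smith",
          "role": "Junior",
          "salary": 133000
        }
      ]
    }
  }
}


Path: departments.Marketing.budget

Navigate:
  -> departments
  -> Marketing
  -> budget = 365000

365000


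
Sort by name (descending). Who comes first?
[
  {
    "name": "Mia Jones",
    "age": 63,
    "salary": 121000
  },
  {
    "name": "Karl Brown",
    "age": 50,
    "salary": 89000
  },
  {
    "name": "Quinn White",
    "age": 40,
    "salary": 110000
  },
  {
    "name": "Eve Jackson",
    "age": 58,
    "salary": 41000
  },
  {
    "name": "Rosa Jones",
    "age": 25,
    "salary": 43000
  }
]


Sort by: name (descending)

Sorted order:
  1. Rosa Jones (name = Rosa Jones)
  2. Quinn White (name = Quinn White)
  3. Mia Jones (name = Mia Jones)
  4. Karl Brown (name = Karl Brown)
  5. Eve Jackson (name = Eve Jackson)

First: Rosa Jones

Rosa Jones


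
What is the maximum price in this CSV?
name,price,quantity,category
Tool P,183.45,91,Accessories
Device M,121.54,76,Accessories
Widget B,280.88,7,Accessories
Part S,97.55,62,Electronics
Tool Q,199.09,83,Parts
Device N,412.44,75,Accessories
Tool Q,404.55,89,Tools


Computing maximum price:
Values: [183.45, 121.54, 280.88, 97.55, 199.09, 412.44, 404.55]
Max = 412.44

412.44


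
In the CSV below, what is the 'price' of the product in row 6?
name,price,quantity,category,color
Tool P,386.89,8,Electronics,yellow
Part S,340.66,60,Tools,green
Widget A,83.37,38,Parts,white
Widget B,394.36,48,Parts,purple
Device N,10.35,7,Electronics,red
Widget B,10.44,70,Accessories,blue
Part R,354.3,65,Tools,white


Query: Row 6 ('Widget B'), column 'price'
Value: 10.44

10.44


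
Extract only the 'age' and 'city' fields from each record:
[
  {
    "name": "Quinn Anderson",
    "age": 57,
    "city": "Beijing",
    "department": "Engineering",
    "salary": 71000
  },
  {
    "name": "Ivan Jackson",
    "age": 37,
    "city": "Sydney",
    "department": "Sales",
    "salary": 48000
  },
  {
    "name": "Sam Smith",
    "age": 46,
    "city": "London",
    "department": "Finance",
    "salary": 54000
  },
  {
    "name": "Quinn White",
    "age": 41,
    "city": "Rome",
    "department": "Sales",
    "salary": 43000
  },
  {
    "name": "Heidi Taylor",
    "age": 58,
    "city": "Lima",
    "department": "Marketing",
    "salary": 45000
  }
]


Original: 5 records with fields: name, age, city, department, salary
Keep: ['age', 'city']
Drop: ['name', 'department', 'salary']
Result: 5 records, 2 fields each

[
  {
    "age": 57,
    "city": "Beijing"
  },
  {
    "age": 37,
    "city": "Sydney"
  },
  {
    "age": 46,
    "city": "London"
  },
  {
    "age": 41,
    "city": "Rome"
  },
  {
    "age": 58,
    "city": "Lima"
  }
]


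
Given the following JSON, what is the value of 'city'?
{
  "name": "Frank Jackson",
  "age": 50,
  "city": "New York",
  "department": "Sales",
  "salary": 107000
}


Looking up field 'city'
Value: New York

New York


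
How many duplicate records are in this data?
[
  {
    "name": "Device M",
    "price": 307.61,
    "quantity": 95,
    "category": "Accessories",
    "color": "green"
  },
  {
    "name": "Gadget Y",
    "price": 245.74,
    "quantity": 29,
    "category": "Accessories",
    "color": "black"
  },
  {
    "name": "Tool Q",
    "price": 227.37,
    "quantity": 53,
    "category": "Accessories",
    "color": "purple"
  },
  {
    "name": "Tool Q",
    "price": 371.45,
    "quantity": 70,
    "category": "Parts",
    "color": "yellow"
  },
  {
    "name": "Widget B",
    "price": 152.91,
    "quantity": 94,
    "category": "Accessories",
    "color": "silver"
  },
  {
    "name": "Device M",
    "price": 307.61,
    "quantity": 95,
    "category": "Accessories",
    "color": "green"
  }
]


Checking 6 records for duplicates:

  Row 1: Device M ($307.61, qty 95)
  Row 2: Gadget Y ($245.74, qty 29)
  Row 3: Tool Q ($227.37, qty 53)
  Row 4: Tool Q ($371.45, qty 70)
  Row 5: Widget B ($152.91, qty 94)
  Row 6: Device M ($307.61, qty 95) <-- DUPLICATE

Duplicates found: 1
Unique records: 5

1 duplicates, 5 unique


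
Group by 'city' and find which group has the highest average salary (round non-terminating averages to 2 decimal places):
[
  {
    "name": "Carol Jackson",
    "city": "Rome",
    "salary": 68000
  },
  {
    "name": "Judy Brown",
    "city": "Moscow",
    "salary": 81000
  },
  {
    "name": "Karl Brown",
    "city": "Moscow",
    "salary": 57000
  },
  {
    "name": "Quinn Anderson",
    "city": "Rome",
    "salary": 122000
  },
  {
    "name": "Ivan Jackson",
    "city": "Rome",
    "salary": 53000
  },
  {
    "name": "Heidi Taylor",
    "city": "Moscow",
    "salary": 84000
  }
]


Group by: city

Groups:
  Moscow: 3 people, avg salary = 222000/3 = $74000
  Rome: 3 people, avg salary = 243000/3 = $81000

Highest average salary: Rome ($81000)

Rome ($81000)


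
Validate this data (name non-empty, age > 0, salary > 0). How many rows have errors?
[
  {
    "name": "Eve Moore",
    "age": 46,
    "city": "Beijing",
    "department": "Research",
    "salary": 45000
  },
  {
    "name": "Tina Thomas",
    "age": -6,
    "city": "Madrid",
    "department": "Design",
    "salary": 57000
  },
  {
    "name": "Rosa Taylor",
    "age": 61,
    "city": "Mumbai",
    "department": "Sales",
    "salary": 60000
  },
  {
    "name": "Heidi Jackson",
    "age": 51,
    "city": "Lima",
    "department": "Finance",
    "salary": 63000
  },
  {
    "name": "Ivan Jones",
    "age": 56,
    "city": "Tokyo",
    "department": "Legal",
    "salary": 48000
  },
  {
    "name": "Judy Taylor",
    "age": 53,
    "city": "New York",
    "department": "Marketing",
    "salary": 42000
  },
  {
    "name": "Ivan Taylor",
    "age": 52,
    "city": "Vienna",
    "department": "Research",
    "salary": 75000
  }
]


Validating 7 records:
Rules: name non-empty, age > 0, salary > 0

  Row 1 (Eve Moore): OK
  Row 2 (Tina Thomas): negative age: -6
  Row 3 (Rosa Taylor): OK
  Row 4 (Heidi Jackson): OK
  Row 5 (Ivan Jones): OK
  Row 6 (Judy Taylor): OK
  Row 7 (Ivan Taylor): OK

Total errors: 1

1 errors


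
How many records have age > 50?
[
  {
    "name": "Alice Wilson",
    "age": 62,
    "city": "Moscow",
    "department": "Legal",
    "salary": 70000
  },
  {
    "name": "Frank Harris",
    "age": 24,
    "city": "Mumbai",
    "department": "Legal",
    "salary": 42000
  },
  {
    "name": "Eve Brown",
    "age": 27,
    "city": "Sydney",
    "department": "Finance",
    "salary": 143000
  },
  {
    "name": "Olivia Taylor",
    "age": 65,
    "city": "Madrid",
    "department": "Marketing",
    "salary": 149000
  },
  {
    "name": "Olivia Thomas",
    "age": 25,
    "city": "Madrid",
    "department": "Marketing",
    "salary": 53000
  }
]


Data: 5 records
Condition: age > 50

Checking each record:
  Alice Wilson: 62 MATCH
  Frank Harris: 24
  Eve Brown: 27
  Olivia Taylor: 65 MATCH
  Olivia Thomas: 25

Count: 2

2


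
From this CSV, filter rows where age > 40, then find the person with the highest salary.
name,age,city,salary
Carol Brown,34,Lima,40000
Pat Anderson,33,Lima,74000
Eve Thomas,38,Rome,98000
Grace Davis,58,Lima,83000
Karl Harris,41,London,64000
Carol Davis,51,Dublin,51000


Filter: age > 40
Sort by: salary (descending)

Filtered records (3):
  Grace Davis, age 58, salary $83000
  Karl Harris, age 41, salary $64000
  Carol Davis, age 51, salary $51000

Highest salary: Grace Davis ($83000)

Grace Davis


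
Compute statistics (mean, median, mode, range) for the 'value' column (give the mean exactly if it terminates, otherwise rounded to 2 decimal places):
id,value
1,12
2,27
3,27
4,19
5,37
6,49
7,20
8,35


Data: [12, 27, 27, 19, 37, 49, 20, 35]
Count: 8
Sum: 226
Mean: 226/8 = 28.25
Sorted: [12, 19, 20, 27, 27, 35, 37, 49]
Median: 27.0
Mode: 27 (2 times)
Range: 49 - 12 = 37
Min: 12, Max: 49

mean=28.25, median=27.0, mode=27, range=37


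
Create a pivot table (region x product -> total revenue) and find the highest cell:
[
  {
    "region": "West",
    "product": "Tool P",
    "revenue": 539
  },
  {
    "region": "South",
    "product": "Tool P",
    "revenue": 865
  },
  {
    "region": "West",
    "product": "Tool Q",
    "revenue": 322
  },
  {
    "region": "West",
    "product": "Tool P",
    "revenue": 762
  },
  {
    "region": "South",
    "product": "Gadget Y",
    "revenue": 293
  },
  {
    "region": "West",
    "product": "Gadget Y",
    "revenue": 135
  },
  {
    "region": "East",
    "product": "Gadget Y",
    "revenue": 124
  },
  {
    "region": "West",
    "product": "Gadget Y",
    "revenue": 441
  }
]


Pivot: region (rows) x product (columns) -> total revenue

     Gadget Y      Tool P        Tool Q      
East           124             0             0  
South          293           865             0  
West           576          1301           322  

Highest: West / Tool P = $1301

West / Tool P = $1301


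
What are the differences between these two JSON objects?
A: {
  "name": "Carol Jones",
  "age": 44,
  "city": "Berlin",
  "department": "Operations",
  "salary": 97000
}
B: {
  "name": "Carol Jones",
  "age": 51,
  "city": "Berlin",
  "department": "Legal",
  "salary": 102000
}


Comparing each field (in key order):
  name: same
  age: DIFFERENT
  city: same
  department: DIFFERENT
  salary: DIFFERENT
Differences:
  age: 44 -> 51
  department: Operations -> Legal
  salary: 97000 -> 102000

3 field(s) changed

3 changes: age, department, salary


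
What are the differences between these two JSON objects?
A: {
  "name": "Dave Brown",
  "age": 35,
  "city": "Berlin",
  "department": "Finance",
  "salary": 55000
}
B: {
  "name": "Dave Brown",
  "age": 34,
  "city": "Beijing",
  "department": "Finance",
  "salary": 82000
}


Comparing each field (in key order):
  name: same
  age: DIFFERENT
  city: DIFFERENT
  department: same
  salary: DIFFERENT
Differences:
  age: 35 -> 34
  city: Berlin -> Beijing
  salary: 55000 -> 82000

3 field(s) changed

3 changes: age, city, salary


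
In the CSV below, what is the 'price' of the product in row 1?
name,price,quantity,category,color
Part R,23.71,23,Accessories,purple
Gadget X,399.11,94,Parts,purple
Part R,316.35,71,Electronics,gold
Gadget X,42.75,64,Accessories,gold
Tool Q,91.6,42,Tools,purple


Query: Row 1 ('Part R'), column 'price'
Value: 23.71

23.71


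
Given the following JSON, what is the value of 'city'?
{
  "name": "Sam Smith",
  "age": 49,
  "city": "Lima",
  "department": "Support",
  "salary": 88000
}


Looking up field 'city'
Value: Lima

Lima


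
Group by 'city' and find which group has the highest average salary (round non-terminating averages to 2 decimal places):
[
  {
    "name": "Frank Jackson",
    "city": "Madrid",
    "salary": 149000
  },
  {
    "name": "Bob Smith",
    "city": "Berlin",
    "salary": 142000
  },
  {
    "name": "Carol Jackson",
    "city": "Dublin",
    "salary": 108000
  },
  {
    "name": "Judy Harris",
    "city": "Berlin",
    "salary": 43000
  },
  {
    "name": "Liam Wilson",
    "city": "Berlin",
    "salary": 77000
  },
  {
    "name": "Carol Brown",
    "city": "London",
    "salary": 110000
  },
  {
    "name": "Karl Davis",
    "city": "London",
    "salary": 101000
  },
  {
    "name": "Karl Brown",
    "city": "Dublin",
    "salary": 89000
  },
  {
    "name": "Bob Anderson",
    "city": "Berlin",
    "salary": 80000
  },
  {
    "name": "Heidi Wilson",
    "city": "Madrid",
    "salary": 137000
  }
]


Group by: city

Groups:
  Berlin: 4 people, avg salary = 342000/4 = $85500
  Dublin: 2 people, avg salary = 197000/2 = $98500
  London: 2 people, avg salary = 211000/2 = $105500
  Madrid: 2 people, avg salary = 286000/2 = $143000

Highest average salary: Madrid ($143000)

Madrid ($143000)


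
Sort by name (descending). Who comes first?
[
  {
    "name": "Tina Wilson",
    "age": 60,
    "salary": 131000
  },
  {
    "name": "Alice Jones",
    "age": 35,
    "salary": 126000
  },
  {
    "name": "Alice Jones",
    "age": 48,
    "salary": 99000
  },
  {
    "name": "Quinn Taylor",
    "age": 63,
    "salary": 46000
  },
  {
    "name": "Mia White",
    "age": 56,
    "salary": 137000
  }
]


Sort by: name (descending)

Sorted order:
  1. Tina Wilson (name = Tina Wilson)
  2. Quinn Taylor (name = Quinn Taylor)
  3. Mia White (name = Mia White)
  4. Alice Jones (name = Alice Jones)
  5. Alice Jones (name = Alice Jones)

First: Tina Wilson

Tina Wilson


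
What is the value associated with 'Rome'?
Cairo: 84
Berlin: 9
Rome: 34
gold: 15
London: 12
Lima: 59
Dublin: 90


Looking up key 'Rome'
Value: 34

34


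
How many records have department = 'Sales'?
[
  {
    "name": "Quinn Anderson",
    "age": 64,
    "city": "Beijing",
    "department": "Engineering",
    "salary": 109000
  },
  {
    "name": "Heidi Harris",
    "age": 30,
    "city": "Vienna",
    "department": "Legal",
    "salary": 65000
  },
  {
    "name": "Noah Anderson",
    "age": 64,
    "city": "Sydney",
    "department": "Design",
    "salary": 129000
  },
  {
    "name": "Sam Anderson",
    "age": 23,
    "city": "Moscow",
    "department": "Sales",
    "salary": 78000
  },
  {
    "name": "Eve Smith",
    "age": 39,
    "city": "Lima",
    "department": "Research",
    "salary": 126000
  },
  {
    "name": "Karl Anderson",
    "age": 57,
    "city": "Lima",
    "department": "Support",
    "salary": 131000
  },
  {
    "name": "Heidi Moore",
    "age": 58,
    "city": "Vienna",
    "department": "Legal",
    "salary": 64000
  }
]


Data: 7 records
Condition: department = 'Sales'

Checking each record:
  Quinn Anderson: Engineering
  Heidi Harris: Legal
  Noah Anderson: Design
  Sam Anderson: Sales MATCH
  Eve Smith: Research
  Karl Anderson: Support
  Heidi Moore: Legal

Count: 1

1


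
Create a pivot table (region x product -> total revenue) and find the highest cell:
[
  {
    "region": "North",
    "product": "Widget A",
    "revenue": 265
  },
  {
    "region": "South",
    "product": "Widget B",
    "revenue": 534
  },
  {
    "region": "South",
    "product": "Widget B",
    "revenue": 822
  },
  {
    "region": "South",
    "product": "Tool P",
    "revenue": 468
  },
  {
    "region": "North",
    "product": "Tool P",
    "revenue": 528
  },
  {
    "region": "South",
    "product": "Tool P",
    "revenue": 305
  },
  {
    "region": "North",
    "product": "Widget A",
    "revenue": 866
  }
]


Pivot: region (rows) x product (columns) -> total revenue

     Tool P        Widget A      Widget B    
North          528          1131             0  
South          773             0          1356  

Highest: South / Widget B = $1356

South / Widget B = $1356


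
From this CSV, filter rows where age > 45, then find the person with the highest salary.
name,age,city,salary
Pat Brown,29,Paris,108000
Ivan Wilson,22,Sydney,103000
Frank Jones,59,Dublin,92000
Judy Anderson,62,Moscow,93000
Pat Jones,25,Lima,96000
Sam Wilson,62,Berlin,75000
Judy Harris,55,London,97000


Filter: age > 45
Sort by: salary (descending)

Filtered records (4):
  Judy Harris, age 55, salary $97000
  Judy Anderson, age 62, salary $93000
  Frank Jones, age 59, salary $92000
  Sam Wilson, age 62, salary $75000

Highest salary: Judy Harris ($97000)

Judy Harris


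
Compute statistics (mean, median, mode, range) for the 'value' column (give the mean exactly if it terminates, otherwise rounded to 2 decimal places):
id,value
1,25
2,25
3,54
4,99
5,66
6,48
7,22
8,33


Data: [25, 25, 54, 99, 66, 48, 22, 33]
Count: 8
Sum: 372
Mean: 372/8 = 46.5
Sorted: [22, 25, 25, 33, 48, 54, 66, 99]
Median: 40.5
Mode: 25 (2 times)
Range: 99 - 22 = 77
Min: 22, Max: 99

mean=46.5, median=40.5, mode=25, range=77


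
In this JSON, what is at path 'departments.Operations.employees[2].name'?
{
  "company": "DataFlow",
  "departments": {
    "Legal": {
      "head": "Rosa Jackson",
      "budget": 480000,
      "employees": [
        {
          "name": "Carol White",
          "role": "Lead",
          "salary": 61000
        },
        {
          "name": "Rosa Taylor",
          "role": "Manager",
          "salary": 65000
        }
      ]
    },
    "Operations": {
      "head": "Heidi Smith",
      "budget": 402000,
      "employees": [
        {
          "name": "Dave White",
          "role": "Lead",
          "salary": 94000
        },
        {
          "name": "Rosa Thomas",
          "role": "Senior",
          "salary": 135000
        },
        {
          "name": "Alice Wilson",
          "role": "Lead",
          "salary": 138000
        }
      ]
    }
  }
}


Path: departments.Operations.employees[2].name

Navigate:
  -> departments
  -> Operations
  -> employees[2].name = 'Alice Wilson'

Alice Wilson


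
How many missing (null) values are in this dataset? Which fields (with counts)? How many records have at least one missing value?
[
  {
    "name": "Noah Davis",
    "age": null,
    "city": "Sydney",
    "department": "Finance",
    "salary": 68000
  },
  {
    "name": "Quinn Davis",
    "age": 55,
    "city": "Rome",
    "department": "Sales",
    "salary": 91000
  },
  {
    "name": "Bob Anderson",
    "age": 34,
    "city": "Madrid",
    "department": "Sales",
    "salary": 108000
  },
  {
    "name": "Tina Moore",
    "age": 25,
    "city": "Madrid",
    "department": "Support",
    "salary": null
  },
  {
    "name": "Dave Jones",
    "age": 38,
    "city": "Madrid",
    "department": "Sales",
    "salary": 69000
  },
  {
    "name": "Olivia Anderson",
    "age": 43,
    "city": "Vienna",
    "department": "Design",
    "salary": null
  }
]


Checking for missing (null) values in 6 records:

  Noah Davis: age
  Quinn Davis: complete
  Bob Anderson: complete
  Tina Moore: salary
  Dave Jones: complete
  Olivia Anderson: salary

Per field:
  name: 0 missing
  age: 1 missing
  city: 0 missing
  department: 0 missing
  salary: 2 missing

Total missing values: 3
Records with any missing: 3

3 missing values (age: 1, salary: 2); 3 incomplete records


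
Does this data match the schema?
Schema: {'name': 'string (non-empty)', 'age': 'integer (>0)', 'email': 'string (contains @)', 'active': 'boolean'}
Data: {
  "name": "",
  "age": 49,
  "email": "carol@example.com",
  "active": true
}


Validating each field against schema:
  name: FAIL ("" is an empty string)
  age: OK (positive integer)
  email: OK (string with @)
  active: OK (boolean)

Result: INVALID (1 error: name)

INVALID (1 error: name)


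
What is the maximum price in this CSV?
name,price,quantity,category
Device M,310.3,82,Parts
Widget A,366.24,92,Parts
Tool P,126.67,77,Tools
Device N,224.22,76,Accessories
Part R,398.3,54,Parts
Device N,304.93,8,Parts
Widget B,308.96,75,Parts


Computing maximum price:
Values: [310.3, 366.24, 126.67, 224.22, 398.3, 304.93, 308.96]
Max = 398.3

398.3


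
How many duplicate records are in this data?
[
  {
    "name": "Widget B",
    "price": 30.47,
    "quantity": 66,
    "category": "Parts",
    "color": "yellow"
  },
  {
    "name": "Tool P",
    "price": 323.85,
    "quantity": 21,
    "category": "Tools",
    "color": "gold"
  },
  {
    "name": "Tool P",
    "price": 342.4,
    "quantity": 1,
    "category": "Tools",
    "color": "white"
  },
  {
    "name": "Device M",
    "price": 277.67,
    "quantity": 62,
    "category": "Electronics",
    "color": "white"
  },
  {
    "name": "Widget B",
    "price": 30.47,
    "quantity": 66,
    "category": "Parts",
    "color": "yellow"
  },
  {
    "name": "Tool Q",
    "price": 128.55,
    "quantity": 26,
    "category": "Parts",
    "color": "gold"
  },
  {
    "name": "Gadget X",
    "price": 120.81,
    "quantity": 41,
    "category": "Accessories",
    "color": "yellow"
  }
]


Checking 7 records for duplicates:

  Row 1: Widget B ($30.47, qty 66)
  Row 2: Tool P ($323.85, qty 21)
  Row 3: Tool P ($342.4, qty 1)
  Row 4: Device M ($277.67, qty 62)
  Row 5: Widget B ($30.47, qty 66) <-- DUPLICATE
  Row 6: Tool Q ($128.55, qty 26)
  Row 7: Gadget X ($120.81, qty 41)

Duplicates found: 1
Unique records: 6

1 duplicates, 6 unique


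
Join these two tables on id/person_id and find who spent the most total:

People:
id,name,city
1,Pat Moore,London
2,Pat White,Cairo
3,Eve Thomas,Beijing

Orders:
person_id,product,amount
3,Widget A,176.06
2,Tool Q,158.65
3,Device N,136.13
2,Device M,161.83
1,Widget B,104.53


Join on: people.id = orders.person_id

Joined rows:
  Eve Thomas (Beijing) bought Widget A for $176.06
  Pat White (Cairo) bought Tool Q for $158.65
  Eve Thomas (Beijing) bought Device N for $136.13
  Pat White (Cairo) bought Device M for $161.83
  Pat Moore (London) bought Widget B for $104.53

Total per person:
  Pat White: $320.48
  Eve Thomas: $312.19
  Pat Moore: $104.53

Top spender: Pat White ($320.48)

Pat White ($320.48)


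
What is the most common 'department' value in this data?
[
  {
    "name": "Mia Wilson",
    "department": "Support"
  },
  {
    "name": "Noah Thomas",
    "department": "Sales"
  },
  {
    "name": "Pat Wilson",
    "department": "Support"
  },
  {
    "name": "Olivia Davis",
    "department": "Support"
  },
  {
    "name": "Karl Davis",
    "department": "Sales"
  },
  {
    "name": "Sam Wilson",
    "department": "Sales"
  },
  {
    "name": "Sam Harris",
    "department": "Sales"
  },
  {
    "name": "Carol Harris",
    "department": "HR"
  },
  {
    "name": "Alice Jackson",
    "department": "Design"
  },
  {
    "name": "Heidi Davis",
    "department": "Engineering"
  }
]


Counting 'department' values across 10 records:

  Sales: 4 ####
  Support: 3 ###
  HR: 1 #
  Design: 1 #
  Engineering: 1 #

Most common: Sales (4 times)

Sales (4 times)


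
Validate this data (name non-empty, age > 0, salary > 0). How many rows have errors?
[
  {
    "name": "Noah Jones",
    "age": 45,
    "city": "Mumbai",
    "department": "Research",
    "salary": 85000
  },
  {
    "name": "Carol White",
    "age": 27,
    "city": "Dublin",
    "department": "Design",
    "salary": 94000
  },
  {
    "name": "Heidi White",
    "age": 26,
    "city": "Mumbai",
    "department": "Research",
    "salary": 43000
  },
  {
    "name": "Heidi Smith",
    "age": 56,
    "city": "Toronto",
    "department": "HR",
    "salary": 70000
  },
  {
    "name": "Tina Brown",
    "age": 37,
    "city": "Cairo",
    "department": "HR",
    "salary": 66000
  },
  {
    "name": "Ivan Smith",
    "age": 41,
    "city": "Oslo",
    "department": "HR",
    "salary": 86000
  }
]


Validating 6 records:
Rules: name non-empty, age > 0, salary > 0

  Row 1 (Noah Jones): OK
  Row 2 (Carol White): OK
  Row 3 (Heidi White): OK
  Row 4 (Heidi Smith): OK
  Row 5 (Tina Brown): OK
  Row 6 (Ivan Smith): OK

Total errors: 0

0 errors


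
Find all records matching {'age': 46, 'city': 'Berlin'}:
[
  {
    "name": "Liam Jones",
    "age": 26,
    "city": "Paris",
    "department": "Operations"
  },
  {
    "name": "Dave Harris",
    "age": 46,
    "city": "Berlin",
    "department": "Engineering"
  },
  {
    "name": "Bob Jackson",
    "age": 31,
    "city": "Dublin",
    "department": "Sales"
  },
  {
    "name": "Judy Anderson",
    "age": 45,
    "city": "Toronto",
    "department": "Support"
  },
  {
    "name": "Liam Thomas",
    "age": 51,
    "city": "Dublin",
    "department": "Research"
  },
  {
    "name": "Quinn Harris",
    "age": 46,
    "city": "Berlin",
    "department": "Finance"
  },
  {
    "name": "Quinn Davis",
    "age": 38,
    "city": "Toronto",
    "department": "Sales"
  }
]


Search criteria: {'age': 46, 'city': 'Berlin'}

Checking 7 records:
  Liam Jones: {age: 26, city: Paris}
  Dave Harris: {age: 46, city: Berlin} <-- MATCH
  Bob Jackson: {age: 31, city: Dublin}
  Judy Anderson: {age: 45, city: Toronto}
  Liam Thomas: {age: 51, city: Dublin}
  Quinn Harris: {age: 46, city: Berlin} <-- MATCH
  Quinn Davis: {age: 38, city: Toronto}

Matches: ["Dave Harris", "Quinn Harris"]

["Dave Harris", "Quinn Harris"]


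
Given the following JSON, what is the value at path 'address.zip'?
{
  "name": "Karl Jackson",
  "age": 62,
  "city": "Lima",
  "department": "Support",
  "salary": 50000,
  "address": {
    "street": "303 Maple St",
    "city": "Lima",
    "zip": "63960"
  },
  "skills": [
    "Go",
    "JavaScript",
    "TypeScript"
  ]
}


Query: address.zip
Path: address -> zip
Value: 63960

63960


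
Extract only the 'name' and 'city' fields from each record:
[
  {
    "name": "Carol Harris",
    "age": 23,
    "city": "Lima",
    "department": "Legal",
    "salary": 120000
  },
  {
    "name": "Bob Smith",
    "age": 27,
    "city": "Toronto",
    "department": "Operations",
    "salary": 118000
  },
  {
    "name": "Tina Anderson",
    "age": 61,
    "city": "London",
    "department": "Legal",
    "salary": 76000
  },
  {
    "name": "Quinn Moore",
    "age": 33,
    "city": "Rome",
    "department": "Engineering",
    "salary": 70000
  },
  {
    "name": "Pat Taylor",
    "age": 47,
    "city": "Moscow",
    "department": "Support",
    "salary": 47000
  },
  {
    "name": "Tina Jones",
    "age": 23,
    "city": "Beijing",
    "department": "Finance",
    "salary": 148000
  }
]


Original: 6 records with fields: name, age, city, department, salary
Keep: ['name', 'city']
Drop: ['age', 'department', 'salary']
Result: 6 records, 2 fields each

[
  {
    "name": "Carol Harris",
    "city": "Lima"
  },
  {
    "name": "Bob Smith",
    "city": "Toronto"
  },
  {
    "name": "Tina Anderson",
    "city": "London"
  },
  {
    "name": "Quinn Moore",
    "city": "Rome"
  },
  {
    "name": "Pat Taylor",
    "city": "Moscow"
  },
  {
    "name": "Tina Jones",
    "city": "Beijing"
  }
]


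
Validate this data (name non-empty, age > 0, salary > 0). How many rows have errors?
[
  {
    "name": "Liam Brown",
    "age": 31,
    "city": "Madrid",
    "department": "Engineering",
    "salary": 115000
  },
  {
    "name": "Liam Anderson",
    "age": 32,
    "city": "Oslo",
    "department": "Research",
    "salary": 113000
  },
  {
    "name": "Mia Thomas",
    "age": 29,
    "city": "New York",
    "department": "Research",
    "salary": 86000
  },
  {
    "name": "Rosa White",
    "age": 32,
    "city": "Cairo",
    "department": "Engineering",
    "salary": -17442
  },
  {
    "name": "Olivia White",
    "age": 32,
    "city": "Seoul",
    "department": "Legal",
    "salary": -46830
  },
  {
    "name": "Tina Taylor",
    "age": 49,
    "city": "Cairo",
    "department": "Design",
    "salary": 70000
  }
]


Validating 6 records:
Rules: name non-empty, age > 0, salary > 0

  Row 1 (Liam Brown): OK
  Row 2 (Liam Anderson): OK
  Row 3 (Mia Thomas): OK
  Row 4 (Rosa White): negative salary: -17442
  Row 5 (Olivia White): negative salary: -46830
  Row 6 (Tina Taylor): OK

Total errors: 2

2 errors


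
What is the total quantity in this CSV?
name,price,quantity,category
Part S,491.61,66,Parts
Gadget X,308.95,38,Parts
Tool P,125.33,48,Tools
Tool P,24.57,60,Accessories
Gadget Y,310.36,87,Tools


Computing total quantity:
Values: [66, 38, 48, 60, 87]
Sum = 299

299


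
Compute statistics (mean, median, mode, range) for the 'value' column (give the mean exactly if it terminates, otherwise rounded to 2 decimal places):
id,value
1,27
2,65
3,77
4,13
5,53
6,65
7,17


Data: [27, 65, 77, 13, 53, 65, 17]
Count: 7
Sum: 317
Mean: 317/7 ≈ 45.29 (rounded to 2 decimal places)
Sorted: [13, 17, 27, 53, 65, 65, 77]
Median: 53.0
Mode: 65 (2 times)
Range: 77 - 13 = 64
Min: 13, Max: 77

mean≈45.29, median=53.0, mode=65, range=64


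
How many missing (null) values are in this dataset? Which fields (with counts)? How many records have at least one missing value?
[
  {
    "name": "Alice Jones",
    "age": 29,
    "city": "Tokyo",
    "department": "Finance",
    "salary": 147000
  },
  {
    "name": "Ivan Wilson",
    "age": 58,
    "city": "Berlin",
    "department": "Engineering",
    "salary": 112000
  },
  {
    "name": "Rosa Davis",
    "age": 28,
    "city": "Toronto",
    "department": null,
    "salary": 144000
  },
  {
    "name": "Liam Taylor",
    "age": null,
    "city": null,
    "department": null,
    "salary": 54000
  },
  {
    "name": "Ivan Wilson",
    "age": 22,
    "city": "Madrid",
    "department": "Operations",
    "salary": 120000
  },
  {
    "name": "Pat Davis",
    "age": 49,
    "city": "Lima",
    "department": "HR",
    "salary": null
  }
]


Checking for missing (null) values in 6 records:

  Alice Jones: complete
  Ivan Wilson: complete
  Rosa Davis: department
  Liam Taylor: age, city, department
  Ivan Wilson: complete
  Pat Davis: salary

Per field:
  name: 0 missing
  age: 1 missing
  city: 1 missing
  department: 2 missing
  salary: 1 missing

Total missing values: 5
Records with any missing: 3

5 missing values (age: 1, city: 1, department: 2, salary: 1); 3 incomplete records


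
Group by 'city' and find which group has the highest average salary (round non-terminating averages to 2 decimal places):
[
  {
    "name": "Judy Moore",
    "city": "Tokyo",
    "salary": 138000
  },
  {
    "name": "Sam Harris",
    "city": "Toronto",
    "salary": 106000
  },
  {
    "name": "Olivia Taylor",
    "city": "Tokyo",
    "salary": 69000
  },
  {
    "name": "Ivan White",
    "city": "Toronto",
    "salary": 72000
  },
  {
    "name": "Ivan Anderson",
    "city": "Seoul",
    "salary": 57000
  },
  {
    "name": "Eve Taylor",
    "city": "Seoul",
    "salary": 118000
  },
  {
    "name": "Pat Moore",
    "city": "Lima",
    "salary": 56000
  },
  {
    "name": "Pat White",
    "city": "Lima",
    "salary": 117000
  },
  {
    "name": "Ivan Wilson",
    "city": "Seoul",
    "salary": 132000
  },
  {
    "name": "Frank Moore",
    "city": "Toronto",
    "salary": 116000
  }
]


Group by: city

Groups:
  Lima: 2 people, avg salary = 173000/2 = $86500
  Seoul: 3 people, avg salary = 307000/3 ≈ $102333.33
  Tokyo: 2 people, avg salary = 207000/2 = $103500
  Toronto: 3 people, avg salary = 294000/3 = $98000

Highest average salary: Tokyo ($103500)

Tokyo ($103500)


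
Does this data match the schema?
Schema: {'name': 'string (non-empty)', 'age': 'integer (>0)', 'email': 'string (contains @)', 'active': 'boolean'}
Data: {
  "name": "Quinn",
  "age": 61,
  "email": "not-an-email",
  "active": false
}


Validating each field against schema:
  name: OK (non-empty string)
  age: OK (positive integer)
  email: FAIL ("not-an-email" does not contain @)
  active: OK (boolean)

Result: INVALID (1 error: email)

INVALID (1 error: email)


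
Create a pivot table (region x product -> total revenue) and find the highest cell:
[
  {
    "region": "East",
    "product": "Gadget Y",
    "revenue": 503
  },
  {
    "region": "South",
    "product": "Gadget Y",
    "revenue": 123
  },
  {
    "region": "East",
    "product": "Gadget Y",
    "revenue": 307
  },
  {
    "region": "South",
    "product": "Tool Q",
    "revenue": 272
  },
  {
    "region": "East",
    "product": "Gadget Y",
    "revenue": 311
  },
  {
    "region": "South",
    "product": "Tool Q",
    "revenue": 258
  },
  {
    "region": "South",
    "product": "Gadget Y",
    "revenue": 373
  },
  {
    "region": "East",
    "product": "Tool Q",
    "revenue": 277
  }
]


Pivot: region (rows) x product (columns) -> total revenue

     Gadget Y      Tool Q      
East          1121           277  
South          496           530  

Highest: East / Gadget Y = $1121

East / Gadget Y = $1121


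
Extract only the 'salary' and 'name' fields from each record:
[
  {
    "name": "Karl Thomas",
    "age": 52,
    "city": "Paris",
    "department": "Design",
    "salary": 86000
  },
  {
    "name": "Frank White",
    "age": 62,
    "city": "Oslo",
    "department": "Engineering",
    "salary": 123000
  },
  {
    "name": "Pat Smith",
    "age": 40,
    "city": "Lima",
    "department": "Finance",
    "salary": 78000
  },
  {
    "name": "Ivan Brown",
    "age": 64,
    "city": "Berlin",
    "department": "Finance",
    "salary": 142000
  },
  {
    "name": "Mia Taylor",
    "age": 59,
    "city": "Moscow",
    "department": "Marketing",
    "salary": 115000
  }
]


Original: 5 records with fields: name, age, city, department, salary
Keep: ['salary', 'name']
Drop: ['age', 'city', 'department']
Result: 5 records, 2 fields each

[
  {
    "salary": 86000,
    "name": "Karl Thomas"
  },
  {
    "salary": 123000,
    "name": "Frank White"
  },
  {
    "salary": 78000,
    "name": "Pat Smith"
  },
  {
    "salary": 142000,
    "name": "Ivan Brown"
  },
  {
    "salary": 115000,
    "name": "Mia Taylor"
  }
]


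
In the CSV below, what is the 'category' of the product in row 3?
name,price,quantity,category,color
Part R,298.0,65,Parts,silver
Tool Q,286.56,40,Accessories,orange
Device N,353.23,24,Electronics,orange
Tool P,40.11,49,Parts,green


Query: Row 3 ('Device N'), column 'category'
Value: Electronics

Electronics


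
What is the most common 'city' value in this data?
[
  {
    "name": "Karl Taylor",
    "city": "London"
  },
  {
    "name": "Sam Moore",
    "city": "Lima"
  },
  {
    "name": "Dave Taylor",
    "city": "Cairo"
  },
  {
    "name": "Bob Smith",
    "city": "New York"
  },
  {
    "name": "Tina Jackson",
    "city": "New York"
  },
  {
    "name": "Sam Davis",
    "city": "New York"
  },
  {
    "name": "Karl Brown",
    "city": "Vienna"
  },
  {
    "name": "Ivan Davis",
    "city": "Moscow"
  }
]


Counting 'city' values across 8 records:

  New York: 3 ###
  London: 1 #
  Lima: 1 #
  Cairo: 1 #
  Vienna: 1 #
  Moscow: 1 #

Most common: New York (3 times)

New York (3 times)


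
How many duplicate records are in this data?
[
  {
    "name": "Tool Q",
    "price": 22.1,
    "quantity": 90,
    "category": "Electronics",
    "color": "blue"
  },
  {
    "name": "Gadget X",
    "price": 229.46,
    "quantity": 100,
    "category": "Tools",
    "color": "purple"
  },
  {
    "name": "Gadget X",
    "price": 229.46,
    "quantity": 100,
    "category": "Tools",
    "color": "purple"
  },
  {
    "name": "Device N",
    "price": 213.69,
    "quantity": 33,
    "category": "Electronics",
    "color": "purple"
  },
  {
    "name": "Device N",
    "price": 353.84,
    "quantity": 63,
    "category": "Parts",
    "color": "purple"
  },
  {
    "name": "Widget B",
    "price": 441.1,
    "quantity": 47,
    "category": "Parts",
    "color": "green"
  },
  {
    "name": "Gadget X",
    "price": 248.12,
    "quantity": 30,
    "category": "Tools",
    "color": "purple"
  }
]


Checking 7 records for duplicates:

  Row 1: Tool Q ($22.1, qty 90)
  Row 2: Gadget X ($229.46, qty 100)
  Row 3: Gadget X ($229.46, qty 100) <-- DUPLICATE
  Row 4: Device N ($213.69, qty 33)
  Row 5: Device N ($353.84, qty 63)
  Row 6: Widget B ($441.1, qty 47)
  Row 7: Gadget X ($248.12, qty 30)

Duplicates found: 1
Unique records: 6

1 duplicates, 6 unique


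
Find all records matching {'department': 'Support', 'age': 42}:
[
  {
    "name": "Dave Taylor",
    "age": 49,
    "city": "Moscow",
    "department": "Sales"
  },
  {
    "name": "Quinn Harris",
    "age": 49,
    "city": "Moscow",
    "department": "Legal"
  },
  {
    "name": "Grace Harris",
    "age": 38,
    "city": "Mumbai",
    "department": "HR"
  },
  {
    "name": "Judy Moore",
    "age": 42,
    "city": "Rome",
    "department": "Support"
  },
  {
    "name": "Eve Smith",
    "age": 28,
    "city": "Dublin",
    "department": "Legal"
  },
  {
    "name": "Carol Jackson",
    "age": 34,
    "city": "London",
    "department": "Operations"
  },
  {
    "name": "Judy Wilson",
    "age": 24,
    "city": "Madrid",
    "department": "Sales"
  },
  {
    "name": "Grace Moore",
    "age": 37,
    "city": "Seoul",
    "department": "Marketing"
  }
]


Search criteria: {'department': 'Support', 'age': 42}

Checking 8 records:
  Dave Taylor: {department: Sales, age: 49}
  Quinn Harris: {department: Legal, age: 49}
  Grace Harris: {department: HR, age: 38}
  Judy Moore: {department: Support, age: 42} <-- MATCH
  Eve Smith: {department: Legal, age: 28}
  Carol Jackson: {department: Operations, age: 34}
  Judy Wilson: {department: Sales, age: 24}
  Grace Moore: {department: Marketing, age: 37}

Matches: ["Judy Moore"]

["Judy Moore"]


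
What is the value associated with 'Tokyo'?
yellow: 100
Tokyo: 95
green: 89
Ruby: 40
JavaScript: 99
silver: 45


Looking up key 'Tokyo'
Value: 95

95


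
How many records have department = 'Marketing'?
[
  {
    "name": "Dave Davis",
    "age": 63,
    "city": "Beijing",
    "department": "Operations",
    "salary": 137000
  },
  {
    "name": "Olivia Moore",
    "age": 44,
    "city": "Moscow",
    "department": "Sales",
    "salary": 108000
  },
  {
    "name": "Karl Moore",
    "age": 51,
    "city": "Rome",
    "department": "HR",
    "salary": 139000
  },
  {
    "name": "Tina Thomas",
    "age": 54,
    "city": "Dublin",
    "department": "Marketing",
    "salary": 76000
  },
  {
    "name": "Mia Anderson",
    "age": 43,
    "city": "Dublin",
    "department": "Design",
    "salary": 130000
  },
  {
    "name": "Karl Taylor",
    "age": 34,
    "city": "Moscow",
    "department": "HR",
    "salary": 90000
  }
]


Data: 6 records
Condition: department = 'Marketing'

Checking each record:
  Dave Davis: Operations
  Olivia Moore: Sales
  Karl Moore: HR
  Tina Thomas: Marketing MATCH
  Mia Anderson: Design
  Karl Taylor: HR

Count: 1

1
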